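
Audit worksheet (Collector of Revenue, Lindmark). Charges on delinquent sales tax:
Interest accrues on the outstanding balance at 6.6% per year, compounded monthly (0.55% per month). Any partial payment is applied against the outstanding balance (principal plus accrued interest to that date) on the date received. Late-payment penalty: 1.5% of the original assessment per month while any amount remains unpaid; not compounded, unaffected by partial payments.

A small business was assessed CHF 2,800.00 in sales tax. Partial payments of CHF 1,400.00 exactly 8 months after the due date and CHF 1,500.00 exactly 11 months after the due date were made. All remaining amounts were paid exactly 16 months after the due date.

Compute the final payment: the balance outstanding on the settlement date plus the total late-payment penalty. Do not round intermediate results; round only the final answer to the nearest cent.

CHF 724.32

Balance at month 8: CHF 2,800.0000 × (1 + 0.0055)^8 = CHF 2,925.5979…
After CHF 1,400.00 payment: CHF 2,925.5979… − CHF 1,400.00 = CHF 1,525.5979…
Balance at month 11: CHF 1,525.5979… × (1 + 0.0055)^3 = CHF 1,550.9089…
After CHF 1,500.00 payment: CHF 1,550.9089… − CHF 1,500.00 = CHF 50.9089…
Balance at month 16: CHF 50.9089… × (1 + 0.0055)^5 = CHF 52.3244…
Penalty: 16 × 1.5% × CHF 2,800.00 = CHF 672.00
Final settlement = outstanding balance + penalty = CHF 52.3244… + CHF 672.00 = CHF 724.32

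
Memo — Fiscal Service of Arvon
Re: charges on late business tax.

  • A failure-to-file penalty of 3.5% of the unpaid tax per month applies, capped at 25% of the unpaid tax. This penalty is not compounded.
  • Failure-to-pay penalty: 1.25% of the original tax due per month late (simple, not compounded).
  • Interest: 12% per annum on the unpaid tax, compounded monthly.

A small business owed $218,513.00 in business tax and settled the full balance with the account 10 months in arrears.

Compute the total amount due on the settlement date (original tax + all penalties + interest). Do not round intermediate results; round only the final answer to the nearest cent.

Failure-to-file: 10 × 3.5% × $218,513.00 = $76,479.55, capped at 25% × $218,513.00 = $54,628.25
Failure-to-pay penalty = 1.25% × $218,513.00 × 10 mo = $27,314.13…
Interest (12%/yr ÷ 12 = 1%/month): $218,513.00 × ((1 + 0.01)^10 − 1) = $22,861.2945…
Total = $218,513.00 + $81,942.3750 + $22,861.2945… = $323,316.67

$323,316.67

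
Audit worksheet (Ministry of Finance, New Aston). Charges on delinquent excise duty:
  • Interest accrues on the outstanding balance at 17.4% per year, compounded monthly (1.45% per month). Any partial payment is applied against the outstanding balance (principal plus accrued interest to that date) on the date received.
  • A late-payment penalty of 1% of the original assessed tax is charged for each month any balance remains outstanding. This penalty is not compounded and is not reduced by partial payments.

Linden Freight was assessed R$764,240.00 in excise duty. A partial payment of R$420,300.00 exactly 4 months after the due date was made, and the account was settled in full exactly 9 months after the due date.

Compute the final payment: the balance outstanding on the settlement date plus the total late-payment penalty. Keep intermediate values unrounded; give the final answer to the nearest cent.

Balance at month 4: R$764,240.0000 × (1 + 0.0145)^4 = R$809,539.3621…
After R$420,300.00 payment: R$809,539.3621… − R$420,300.00 = R$389,239.3621…
Balance at month 9: R$389,239.3621… × (1 + 0.0145)^5 = R$418,289.5443…
Penalty: 9 × 1% × R$764,240.00 = R$68,781.60
Final settlement = outstanding balance + penalty = R$418,289.5443… + R$68,781.60 = R$487,071.14

R$487,071.14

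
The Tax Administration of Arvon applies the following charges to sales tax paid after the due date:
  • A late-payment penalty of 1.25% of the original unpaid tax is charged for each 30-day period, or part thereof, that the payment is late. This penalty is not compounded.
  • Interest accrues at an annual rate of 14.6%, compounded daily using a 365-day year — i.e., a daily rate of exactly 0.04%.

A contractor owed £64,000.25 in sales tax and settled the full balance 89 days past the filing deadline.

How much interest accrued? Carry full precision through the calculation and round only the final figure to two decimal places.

Interest: £64,000.25 × ((1 + 0.0004)^89 − 1) = £64,000.25 × 0.03623389… = £2,318.9781…

£2,318.98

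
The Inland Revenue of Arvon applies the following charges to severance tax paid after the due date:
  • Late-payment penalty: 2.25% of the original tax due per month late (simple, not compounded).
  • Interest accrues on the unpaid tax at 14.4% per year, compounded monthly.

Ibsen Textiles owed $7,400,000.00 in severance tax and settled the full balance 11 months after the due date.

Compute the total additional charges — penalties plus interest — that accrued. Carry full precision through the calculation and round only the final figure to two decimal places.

$2,869,069.39

Late-payment penalty: 11 × 2.25% × $7,400,000.00 = $1,831,500.00
Interest (14.4%/yr ÷ 12 = 1.2%/month): $7,400,000.00 × ((1 + 0.012)^11 − 1) = $1,037,569.3863…
Penalties + interest = $1,831,500.0000 + $1,037,569.3863… = $2,869,069.39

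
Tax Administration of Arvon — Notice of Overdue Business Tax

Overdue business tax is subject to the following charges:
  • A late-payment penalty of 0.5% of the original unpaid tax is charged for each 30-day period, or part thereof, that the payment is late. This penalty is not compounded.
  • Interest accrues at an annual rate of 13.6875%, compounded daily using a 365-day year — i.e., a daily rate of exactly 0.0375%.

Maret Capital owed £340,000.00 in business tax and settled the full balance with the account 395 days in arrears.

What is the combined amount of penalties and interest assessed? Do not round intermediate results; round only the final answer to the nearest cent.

Penalty periods: ⌈395/30⌉ = 14; penalty = 14 × 0.5% × £340,000.00 = £23,800.00
Interest: £340,000.00 × ((1 + 0.000375)^395 − 1) = £340,000.00 × 0.15962565… = £54,272.7194…
Penalties + interest = £23,800.0000 + £54,272.7194… = £78,072.72

£78,072.72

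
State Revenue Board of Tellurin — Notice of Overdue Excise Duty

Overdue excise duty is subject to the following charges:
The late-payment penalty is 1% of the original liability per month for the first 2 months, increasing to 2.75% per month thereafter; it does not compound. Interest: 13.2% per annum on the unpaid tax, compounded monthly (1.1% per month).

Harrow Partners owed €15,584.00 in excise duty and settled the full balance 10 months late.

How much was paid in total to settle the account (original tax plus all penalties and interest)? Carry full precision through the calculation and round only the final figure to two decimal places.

Penalty, months 1–2: 2 × 1% × €15,584.00 = €311.68
Penalty, months 3–10: 8 × 2.75% × €15,584.00 = €3,428.48
Interest: €15,584.00 × ((1 + 0.011)^10 − 1) = €15,584.00 × 0.1156078… = €1,801.6325…
Total = €15,584.00 + €3,740.1600 + €1,801.6325… = €21,125.79

€21,125.79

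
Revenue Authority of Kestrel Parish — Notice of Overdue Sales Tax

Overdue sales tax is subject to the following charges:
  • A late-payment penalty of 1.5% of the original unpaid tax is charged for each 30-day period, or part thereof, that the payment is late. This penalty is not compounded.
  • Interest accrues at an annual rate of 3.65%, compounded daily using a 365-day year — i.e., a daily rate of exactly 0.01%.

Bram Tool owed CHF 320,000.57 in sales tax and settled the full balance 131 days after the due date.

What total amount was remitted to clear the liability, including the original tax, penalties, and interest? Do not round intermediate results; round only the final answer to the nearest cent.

CHF 348,219.99

Penalty periods: ⌈131/30⌉ = 5; penalty = 5 × 1.5% × CHF 320,000.57 = CHF 24,000.04…
Interest: CHF 320,000.57 × ((1 + 0.0001)^131 − 1) = CHF 320,000.57 × 0.01318552… = CHF 4,219.3731…
Total = CHF 320,000.57 + CHF 24,000.0428… + CHF 4,219.3731… = CHF 348,219.99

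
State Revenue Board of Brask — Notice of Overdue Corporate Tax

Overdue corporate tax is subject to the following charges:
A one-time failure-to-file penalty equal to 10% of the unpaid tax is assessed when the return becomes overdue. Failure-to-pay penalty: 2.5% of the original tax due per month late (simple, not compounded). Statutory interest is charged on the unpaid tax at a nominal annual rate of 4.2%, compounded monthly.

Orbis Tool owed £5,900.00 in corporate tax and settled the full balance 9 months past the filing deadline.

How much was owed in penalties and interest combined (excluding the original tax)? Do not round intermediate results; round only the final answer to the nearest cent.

£2,105.97

Failure-to-file penalty: 10% × £5,900.00 = £590.00
Failure-to-pay penalty = 2.5% × £5,900.00 × 9 mo = £1,327.50
Interest (4.2%/yr ÷ 12 = 0.35%/month): £5,900.00 × ((1 + 0.0035)^9 − 1) = £188.4733…
Penalties + interest = £1,917.5000 + £188.4733… = £2,105.97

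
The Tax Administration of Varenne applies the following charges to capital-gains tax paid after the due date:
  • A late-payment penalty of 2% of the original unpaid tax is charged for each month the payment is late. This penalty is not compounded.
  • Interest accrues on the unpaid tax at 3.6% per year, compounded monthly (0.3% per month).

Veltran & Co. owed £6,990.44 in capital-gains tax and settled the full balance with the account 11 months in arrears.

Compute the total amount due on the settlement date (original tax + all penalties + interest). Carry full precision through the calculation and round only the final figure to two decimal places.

Late-payment penalty = 2% × £6,990.44 × 11 mo = £1,537.90…
Interest: £6,990.44 × ((1 + 0.003)^11 − 1) = £6,990.44 × 0.0334995… = £234.1761…
Total = £6,990.44 + £1,537.8968 + £234.1761… = £8,762.51

£8,762.51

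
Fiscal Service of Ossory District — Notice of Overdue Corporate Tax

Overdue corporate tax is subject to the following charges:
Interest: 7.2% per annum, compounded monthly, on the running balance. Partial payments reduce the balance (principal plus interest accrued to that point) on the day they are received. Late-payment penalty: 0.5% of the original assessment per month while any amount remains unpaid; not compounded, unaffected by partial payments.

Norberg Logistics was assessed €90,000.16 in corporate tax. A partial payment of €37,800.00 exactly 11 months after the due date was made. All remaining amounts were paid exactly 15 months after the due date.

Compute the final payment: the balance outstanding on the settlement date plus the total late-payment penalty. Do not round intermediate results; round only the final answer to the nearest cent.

€66,484.00

Monthly rate = 7.2% ÷ 12 = 0.6%
Balance at month 11: €90,000.1600 × (1 + 0.006)^11 = €96,121.6173…
After €37,800.00 payment: €96,121.6173… − €37,800.00 = €58,321.6173…
Balance at month 15: €58,321.6173… × (1 + 0.006)^4 = €59,733.9840…
Penalty: 15 × 0.5% × €90,000.16 = €6,750.01…
Final settlement = outstanding balance + penalty = €59,733.9840… + €6,750.01… = €66,484.00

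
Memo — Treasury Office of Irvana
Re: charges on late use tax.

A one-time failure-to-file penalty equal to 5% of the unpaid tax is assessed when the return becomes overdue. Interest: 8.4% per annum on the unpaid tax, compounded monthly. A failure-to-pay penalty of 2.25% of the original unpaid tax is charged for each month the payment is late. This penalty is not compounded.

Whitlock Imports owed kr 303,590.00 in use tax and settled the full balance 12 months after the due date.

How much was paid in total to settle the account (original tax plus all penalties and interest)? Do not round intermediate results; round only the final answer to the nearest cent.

kr 427,245.44

Failure-to-file penalty: 5% × kr 303,590.00 = kr 15,179.50
Failure-to-pay penalty: 12 × 2.25% × kr 303,590.00 = kr 81,969.30
Interest (8.4%/yr ÷ 12 = 0.7%/month): kr 303,590.00 × ((1 + 0.007)^12 − 1) = kr 26,506.6439…
Total = kr 303,590.00 + kr 97,148.8000 + kr 26,506.6439… = kr 427,245.44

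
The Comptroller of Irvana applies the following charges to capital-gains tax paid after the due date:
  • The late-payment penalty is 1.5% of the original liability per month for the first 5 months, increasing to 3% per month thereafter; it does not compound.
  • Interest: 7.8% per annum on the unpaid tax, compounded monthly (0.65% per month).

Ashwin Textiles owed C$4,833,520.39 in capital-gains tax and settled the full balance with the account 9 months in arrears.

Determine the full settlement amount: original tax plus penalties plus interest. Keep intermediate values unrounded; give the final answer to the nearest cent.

C$6,066,282.19

Penalty, months 1–5: 5 × 1.5% × C$4,833,520.39 = C$362,514.03…
Penalty, months 6–9: 4 × 3% × C$4,833,520.39 = C$580,022.45…
Interest: C$4,833,520.39 × ((1 + 0.0065)^9 − 1) = C$4,833,520.39 × 0.0600443… = C$290,225.3236…
Total = C$4,833,520.39 + C$942,536.4761… + C$290,225.3236… = C$6,066,282.19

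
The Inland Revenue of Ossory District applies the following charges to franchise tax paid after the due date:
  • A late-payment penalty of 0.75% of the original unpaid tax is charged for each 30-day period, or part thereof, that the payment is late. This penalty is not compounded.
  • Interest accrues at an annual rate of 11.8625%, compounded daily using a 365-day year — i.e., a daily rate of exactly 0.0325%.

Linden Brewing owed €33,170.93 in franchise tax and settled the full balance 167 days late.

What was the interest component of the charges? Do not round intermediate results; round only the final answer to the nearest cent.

Interest: €33,170.93 × ((1 + 0.000325)^167 − 1) = €33,170.93 × 0.05576559… = €1,849.7965…

€1,849.80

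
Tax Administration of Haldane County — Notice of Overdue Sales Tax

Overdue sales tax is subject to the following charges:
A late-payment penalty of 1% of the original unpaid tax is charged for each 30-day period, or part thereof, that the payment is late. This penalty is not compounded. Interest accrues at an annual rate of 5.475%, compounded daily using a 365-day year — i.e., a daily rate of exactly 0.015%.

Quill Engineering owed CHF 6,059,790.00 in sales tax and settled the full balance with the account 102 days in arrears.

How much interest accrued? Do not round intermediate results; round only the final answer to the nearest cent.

Interest: CHF 6,059,790.00 × ((1 + 0.00015)^102 − 1) = CHF 6,059,790.00 × 0.01541648… = CHF 93,420.6262…

CHF 93,420.63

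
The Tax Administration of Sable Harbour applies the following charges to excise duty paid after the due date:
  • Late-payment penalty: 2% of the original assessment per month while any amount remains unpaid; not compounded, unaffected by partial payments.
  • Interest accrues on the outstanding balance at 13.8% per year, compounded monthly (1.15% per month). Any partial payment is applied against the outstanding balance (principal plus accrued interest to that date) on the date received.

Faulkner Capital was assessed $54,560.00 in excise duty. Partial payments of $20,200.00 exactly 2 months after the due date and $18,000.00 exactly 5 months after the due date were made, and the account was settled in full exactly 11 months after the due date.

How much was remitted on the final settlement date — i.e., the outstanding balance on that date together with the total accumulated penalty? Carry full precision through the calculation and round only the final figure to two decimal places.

$32,208.15

Balance at month 2: $54,560.0000 × (1 + 0.0115)^2 = $55,822.0956…
After $20,200.00 payment: $55,822.0956… − $20,200.00 = $35,622.0956…
Balance at month 5: $35,622.0956… × (1 + 0.0115)^3 = $36,865.2451…
After $18,000.00 payment: $36,865.2451… − $18,000.00 = $18,865.2451…
Balance at month 11: $18,865.2451… × (1 + 0.0115)^6 = $20,204.9497…
Penalty: 11 × 2% × $54,560.00 = $12,003.20
Final settlement = outstanding balance + penalty = $20,204.9497… + $12,003.20 = $32,208.15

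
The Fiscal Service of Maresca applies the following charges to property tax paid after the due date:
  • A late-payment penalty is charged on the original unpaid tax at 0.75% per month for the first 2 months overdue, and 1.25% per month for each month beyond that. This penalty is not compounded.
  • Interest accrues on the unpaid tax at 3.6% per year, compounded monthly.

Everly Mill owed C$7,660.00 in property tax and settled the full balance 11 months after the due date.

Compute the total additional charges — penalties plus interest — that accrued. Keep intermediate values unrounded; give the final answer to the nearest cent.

C$1,233.26

Penalty, months 1–2: 2 × 0.75% × C$7,660.00 = C$114.90
Penalty, months 3–11: 9 × 1.25% × C$7,660.00 = C$861.75
Interest (3.6%/yr ÷ 12 = 0.3%/month): C$7,660.00 × ((1 + 0.003)^11 − 1) = C$256.6060…
Penalties + interest = C$976.6500 + C$256.6060… = C$1,233.26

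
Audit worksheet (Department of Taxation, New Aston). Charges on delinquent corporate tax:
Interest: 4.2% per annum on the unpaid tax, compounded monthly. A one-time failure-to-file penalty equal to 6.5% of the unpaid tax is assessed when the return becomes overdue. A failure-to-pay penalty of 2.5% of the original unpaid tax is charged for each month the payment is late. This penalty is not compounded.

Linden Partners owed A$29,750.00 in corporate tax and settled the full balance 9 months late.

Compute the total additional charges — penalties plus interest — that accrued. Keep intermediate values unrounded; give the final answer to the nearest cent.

Failure-to-file penalty: 6.5% × A$29,750.00 = A$1,933.75
Failure-to-pay penalty = 2.5% × A$29,750.00 × 9 mo = A$6,693.75
Interest (4.2%/yr ÷ 12 = 0.35%/month): A$29,750.00 × ((1 + 0.0035)^9 − 1) = A$950.3525…
Penalties + interest = A$8,627.5000 + A$950.3525… = A$9,577.85

A$9,577.85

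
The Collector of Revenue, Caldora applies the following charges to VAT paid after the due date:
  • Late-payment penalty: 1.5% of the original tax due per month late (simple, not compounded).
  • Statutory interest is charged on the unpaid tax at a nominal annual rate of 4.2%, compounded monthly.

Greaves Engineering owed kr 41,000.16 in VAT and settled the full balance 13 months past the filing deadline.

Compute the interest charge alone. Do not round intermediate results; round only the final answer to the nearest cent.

kr 1,905.19

Interest (4.2%/yr ÷ 12 = 0.35%/month): kr 41,000.16 × ((1 + 0.0035)^13 − 1) = kr 1,905.1901…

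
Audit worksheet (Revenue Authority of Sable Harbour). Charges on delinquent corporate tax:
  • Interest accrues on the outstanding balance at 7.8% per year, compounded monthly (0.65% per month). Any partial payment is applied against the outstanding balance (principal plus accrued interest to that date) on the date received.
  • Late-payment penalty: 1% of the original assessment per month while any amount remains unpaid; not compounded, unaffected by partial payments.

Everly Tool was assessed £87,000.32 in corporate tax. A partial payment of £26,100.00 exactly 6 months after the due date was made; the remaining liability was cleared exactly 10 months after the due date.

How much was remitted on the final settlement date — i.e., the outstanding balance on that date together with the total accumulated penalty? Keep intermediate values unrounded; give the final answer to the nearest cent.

£74,738.44

Balance at month 6: £87,000.3200 × (1 + 0.0065)^6 = £90,448.9491…
After £26,100.00 payment: £90,448.9491… − £26,100.00 = £64,348.9491…
Balance at month 10: £64,348.9491… × (1 + 0.0065)^4 = £66,038.4051…
Penalty: 10 × 1% × £87,000.32 = £8,700.03…
Final settlement = outstanding balance + penalty = £66,038.4051… + £8,700.03… = £74,738.44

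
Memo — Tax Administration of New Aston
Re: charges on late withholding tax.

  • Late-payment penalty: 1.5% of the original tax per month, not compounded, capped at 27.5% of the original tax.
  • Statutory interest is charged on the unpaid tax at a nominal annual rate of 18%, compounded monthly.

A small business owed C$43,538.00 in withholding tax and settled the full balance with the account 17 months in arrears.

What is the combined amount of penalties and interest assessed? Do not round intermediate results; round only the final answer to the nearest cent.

C$23,642.02

Penalty: 17 × 1.5% × C$43,538.00 = C$11,102.19 (below the 27.5% cap of C$11,972.95)
Interest (18%/yr ÷ 12 = 1.5%/month): C$43,538.00 × ((1 + 0.015)^17 − 1) = C$12,539.8292…
Penalties + interest = C$11,102.1900 + C$12,539.8292… = C$23,642.02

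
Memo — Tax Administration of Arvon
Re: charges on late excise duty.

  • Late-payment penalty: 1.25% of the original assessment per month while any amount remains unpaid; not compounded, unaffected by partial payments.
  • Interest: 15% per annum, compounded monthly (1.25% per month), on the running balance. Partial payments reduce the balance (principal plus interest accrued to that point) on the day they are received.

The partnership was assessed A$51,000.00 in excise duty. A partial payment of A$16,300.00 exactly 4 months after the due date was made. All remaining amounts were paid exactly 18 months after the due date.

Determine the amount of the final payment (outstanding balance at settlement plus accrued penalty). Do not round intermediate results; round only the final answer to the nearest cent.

A$55,858.18

Balance at month 4: A$51,000.0000 × (1 + 0.0125)^4 = A$53,598.2122…
After A$16,300.00 payment: A$53,598.2122… − A$16,300.00 = A$37,298.2122…
Balance at month 18: A$37,298.2122… × (1 + 0.0125)^14 = A$44,383.1847…
Penalty: 18 × 1.25% × A$51,000.00 = A$11,475.00
Final settlement = outstanding balance + penalty = A$44,383.1847… + A$11,475.00 = A$55,858.18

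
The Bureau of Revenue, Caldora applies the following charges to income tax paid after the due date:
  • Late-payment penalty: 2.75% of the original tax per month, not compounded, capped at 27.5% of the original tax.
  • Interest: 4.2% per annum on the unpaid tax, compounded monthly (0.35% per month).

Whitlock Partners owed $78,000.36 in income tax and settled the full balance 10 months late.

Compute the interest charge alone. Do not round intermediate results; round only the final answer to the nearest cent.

$2,773.41

Interest: $78,000.36 × ((1 + 0.0035)^10 − 1) = $78,000.36 × 0.0355564… = $2,773.4141…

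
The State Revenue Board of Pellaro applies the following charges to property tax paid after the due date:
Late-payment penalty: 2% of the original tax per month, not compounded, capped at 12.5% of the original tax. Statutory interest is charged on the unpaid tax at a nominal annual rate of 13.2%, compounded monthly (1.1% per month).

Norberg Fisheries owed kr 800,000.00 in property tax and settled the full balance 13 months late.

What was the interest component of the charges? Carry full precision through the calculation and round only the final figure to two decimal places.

kr 122,263.48

Interest: kr 800,000.00 × ((1 + 0.011)^13 − 1) = kr 800,000.00 × 0.1528293… = kr 122,263.4757…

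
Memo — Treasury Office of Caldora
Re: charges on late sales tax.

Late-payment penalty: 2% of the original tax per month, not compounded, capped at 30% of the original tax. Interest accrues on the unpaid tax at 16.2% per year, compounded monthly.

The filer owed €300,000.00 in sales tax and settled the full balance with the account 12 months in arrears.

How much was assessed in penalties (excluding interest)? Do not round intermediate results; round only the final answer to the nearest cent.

€72,000.00

Penalty: 12 × 2% × €300,000.00 = €72,000.00 (below the 30% cap of €90,000.00)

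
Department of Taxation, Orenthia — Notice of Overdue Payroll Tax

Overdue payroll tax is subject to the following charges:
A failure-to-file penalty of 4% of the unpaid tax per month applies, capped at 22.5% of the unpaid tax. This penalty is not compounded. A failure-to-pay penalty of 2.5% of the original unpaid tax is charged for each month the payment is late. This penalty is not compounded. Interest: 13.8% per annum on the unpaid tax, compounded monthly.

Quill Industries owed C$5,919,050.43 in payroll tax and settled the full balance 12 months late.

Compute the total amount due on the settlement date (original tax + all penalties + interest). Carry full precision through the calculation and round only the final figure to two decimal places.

C$9,897,077.97

Failure-to-file: 12 × 4% × C$5,919,050.43 = C$2,841,144.21…, capped at 22.5% × C$5,919,050.43 = C$1,331,786.35…
Failure-to-pay penalty: 12 × 2.5% × C$5,919,050.43 = C$1,775,715.13…
Interest (13.8%/yr ÷ 12 = 1.15%/month): C$5,919,050.43 × ((1 + 0.0115)^12 − 1) = C$870,526.0612…
Total = C$5,919,050.43 + C$3,107,501.4758… + C$870,526.0612… = C$9,897,077.97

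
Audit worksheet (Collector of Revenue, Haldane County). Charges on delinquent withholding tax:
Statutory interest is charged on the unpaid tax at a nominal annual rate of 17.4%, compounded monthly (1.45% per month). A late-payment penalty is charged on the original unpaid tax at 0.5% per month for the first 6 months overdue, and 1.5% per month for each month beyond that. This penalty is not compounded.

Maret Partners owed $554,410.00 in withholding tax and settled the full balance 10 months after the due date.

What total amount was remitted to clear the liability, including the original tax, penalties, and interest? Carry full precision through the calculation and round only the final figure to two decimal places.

Penalty, months 1–6: 6 × 0.5% × $554,410.00 = $16,632.30
Penalty, months 7–10: 4 × 1.5% × $554,410.00 = $33,264.60
Interest: $554,410.00 × ((1 + 0.0145)^10 − 1) = $554,410.00 × 0.1548365… = $85,842.9215…
Total = $554,410.00 + $49,896.9000 + $85,842.9215… = $690,149.82

$690,149.82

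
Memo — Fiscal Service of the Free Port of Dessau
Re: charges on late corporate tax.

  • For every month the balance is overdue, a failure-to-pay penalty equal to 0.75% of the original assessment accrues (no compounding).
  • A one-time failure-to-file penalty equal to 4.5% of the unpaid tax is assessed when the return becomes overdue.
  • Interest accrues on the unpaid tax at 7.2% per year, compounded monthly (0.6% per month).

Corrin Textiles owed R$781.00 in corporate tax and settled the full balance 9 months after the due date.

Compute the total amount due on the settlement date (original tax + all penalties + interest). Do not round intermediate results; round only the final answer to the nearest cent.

Failure-to-file penalty: 4.5% × R$781.00 = R$35.15…
Failure-to-pay penalty: 9 × 0.75% × R$781.00 = R$52.72…
Interest: R$781.00 × ((1 + 0.006)^9 − 1) = R$781.00 × 0.0553143… = R$43.2005…
Total = R$781.00 + R$87.8625 + R$43.2005… = R$912.06

R$912.06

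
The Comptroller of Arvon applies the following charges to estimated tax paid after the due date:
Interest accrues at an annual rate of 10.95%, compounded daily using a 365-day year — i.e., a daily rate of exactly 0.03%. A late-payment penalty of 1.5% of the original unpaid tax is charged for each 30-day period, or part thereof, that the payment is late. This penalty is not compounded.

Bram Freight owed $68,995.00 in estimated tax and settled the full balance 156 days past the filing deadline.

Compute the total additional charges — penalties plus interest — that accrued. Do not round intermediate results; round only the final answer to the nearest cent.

Penalty periods: ⌈156/30⌉ = 6; penalty = 6 × 1.5% × $68,995.00 = $6,209.55
Interest: $68,995.00 × ((1 + 0.0003)^156 − 1) = $68,995.00 × 0.04790505… = $3,305.2090…
Penalties + interest = $6,209.5500 + $3,305.2090… = $9,514.76

$9,514.76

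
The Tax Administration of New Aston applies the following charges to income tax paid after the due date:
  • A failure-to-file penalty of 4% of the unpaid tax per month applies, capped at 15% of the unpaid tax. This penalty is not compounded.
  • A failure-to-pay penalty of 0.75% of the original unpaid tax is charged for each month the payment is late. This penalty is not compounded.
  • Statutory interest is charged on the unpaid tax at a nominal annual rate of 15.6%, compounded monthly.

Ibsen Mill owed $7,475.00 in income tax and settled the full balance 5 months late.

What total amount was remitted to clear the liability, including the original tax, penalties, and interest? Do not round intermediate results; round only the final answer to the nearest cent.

$9,375.24

Failure-to-file: 5 × 4% × $7,475.00 = $1,495.00, capped at 15% × $7,475.00 = $1,121.25
Failure-to-pay penalty = 0.75% × $7,475.00 × 5 mo = $280.31…
Interest (15.6%/yr ÷ 12 = 1.3%/month): $7,475.00 × ((1 + 0.013)^5 − 1) = $498.6730…
Total = $7,475.00 + $1,401.5625 + $498.6730… = $9,375.24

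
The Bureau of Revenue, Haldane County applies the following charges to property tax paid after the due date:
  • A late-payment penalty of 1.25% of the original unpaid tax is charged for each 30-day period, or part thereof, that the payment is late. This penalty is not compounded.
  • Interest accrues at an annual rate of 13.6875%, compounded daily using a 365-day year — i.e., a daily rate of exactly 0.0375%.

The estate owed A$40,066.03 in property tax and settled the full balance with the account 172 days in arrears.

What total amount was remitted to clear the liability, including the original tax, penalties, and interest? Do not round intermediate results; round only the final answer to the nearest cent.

A$45,739.89

Penalty periods: ⌈172/30⌉ = 6; penalty = 6 × 1.25% × A$40,066.03 = A$3,004.95…
Interest: A$40,066.03 × ((1 + 0.000375)^172 − 1) = A$40,066.03 × 0.06661268… = A$2,668.9057…
Total = A$40,066.03 + A$3,004.9523… + A$2,668.9057… = A$45,739.89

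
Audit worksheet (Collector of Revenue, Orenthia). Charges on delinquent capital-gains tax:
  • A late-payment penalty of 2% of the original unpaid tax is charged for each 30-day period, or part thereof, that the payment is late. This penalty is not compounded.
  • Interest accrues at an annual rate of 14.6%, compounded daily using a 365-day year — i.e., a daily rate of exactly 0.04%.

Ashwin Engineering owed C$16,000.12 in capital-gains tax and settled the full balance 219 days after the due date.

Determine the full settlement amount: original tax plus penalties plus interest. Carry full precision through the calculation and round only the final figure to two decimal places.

Penalty periods: ⌈219/30⌉ = 8; penalty = 8 × 2% × C$16,000.12 = C$2,560.02…
Interest: C$16,000.12 × ((1 + 0.0004)^219 − 1) = C$16,000.12 × 0.09153230… = C$1,464.5277…
Total = C$16,000.12 + C$2,560.0192 + C$1,464.5277… = C$20,024.67

C$20,024.67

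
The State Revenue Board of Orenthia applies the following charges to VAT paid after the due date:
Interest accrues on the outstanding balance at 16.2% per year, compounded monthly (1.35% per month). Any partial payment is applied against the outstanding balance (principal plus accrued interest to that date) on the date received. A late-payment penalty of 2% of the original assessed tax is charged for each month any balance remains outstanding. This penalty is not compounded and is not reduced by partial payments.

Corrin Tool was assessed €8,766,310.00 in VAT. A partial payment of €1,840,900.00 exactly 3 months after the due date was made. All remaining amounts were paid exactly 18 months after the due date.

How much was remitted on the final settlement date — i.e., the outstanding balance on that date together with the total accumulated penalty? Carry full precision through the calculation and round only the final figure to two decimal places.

€12,064,305.41

Balance at month 3: €8,766,310.0000 × (1 + 0.0135)^3 = €9,126,160.1034…
After €1,840,900.00 payment: €9,126,160.1034… − €1,840,900.00 = €7,285,260.1034…
Balance at month 18: €7,285,260.1034… × (1 + 0.0135)^15 = €8,908,433.8055…
Penalty: 18 × 2% × €8,766,310.00 = €3,155,871.60
Final settlement = outstanding balance + penalty = €8,908,433.8055… + €3,155,871.60 = €12,064,305.41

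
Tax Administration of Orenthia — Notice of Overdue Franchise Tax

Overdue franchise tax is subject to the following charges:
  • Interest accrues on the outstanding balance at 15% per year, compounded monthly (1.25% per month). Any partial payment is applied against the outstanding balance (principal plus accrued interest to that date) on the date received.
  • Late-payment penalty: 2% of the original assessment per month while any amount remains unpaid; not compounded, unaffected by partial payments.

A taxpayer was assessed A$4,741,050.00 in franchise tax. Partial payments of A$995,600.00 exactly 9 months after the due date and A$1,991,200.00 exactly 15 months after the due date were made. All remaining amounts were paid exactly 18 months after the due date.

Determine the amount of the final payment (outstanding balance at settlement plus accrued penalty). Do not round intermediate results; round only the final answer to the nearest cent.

Balance at month 9: A$4,741,050.0000 × (1 + 0.0125)^9 = A$5,301,879.1279…
After A$995,600.00 payment: A$5,301,879.1279… − A$995,600.00 = A$4,306,279.1279…
Balance at month 15: A$4,306,279.1279… × (1 + 0.0125)^6 = A$4,639,512.7031…
After A$1,991,200.00 payment: A$4,639,512.7031… − A$1,991,200.00 = A$2,648,312.7031…
Balance at month 18: A$2,648,312.7031… × (1 + 0.0125)^3 = A$2,748,870.9985…
Penalty: 18 × 2% × A$4,741,050.00 = A$1,706,778.00
Final settlement = outstanding balance + penalty = A$2,748,870.9985… + A$1,706,778.00 = A$4,455,649.00

A$4,455,649.00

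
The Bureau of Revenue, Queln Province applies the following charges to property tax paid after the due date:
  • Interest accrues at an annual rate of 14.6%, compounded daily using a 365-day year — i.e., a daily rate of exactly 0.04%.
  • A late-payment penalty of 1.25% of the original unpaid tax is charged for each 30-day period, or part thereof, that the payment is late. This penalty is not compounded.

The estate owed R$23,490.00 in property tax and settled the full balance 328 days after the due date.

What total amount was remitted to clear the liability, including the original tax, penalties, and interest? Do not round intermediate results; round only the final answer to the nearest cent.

R$30,012.37

Penalty periods: ⌈328/30⌉ = 11; penalty = 11 × 1.25% × R$23,490.00 = R$3,229.88…
Interest: R$23,490.00 × ((1 + 0.0004)^328 − 1) = R$23,490.00 × 0.14016589… = R$3,292.4967…
Total = R$23,490.00 + R$3,229.8750 + R$3,292.4967… = R$30,012.37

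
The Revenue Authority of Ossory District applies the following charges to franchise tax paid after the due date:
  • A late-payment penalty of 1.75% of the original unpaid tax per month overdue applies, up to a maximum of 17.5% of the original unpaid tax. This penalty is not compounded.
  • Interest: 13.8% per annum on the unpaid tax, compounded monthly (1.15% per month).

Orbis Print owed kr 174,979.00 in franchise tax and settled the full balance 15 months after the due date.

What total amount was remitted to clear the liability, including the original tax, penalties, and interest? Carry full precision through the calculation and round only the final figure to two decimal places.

kr 238,339.37

Penalty (uncapped): 15 × 1.75% × kr 174,979.00 = kr 45,931.99…; cap = 17.5% × kr 174,979.00 = kr 30,621.33… → penalty = kr 30,621.33…
Interest: kr 174,979.00 × ((1 + 0.0115)^15 − 1) = kr 174,979.00 × 0.1871027… = kr 32,739.0500…
Total = kr 174,979.00 + kr 30,621.3250 + kr 32,739.0500… = kr 238,339.37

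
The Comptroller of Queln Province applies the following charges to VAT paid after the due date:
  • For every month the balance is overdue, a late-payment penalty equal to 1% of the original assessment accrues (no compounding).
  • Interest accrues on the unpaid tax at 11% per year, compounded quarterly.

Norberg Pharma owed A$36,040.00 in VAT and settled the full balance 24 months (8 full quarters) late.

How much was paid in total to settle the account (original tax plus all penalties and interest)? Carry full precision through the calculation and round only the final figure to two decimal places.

Late-payment penalty = 1% × A$36,040.00 × 24 mo = A$8,649.60
Interest (11%/yr ÷ 4 = 2.75%/quarter): A$36,040.00 × ((1 + 0.0275)^8 − 1) = A$8,735.3951…
Total = A$36,040.00 + A$8,649.6000 + A$8,735.3951… = A$53,425.00

A$53,425.00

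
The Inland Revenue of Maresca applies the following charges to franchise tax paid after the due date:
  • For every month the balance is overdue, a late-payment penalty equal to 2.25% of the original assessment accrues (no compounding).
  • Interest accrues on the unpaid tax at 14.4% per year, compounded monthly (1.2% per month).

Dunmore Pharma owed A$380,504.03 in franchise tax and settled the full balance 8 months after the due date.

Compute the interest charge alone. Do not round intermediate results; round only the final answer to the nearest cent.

A$38,099.96

Interest: A$380,504.03 × ((1 + 0.012)^8 − 1) = A$380,504.03 × 0.1001302… = A$38,099.9574…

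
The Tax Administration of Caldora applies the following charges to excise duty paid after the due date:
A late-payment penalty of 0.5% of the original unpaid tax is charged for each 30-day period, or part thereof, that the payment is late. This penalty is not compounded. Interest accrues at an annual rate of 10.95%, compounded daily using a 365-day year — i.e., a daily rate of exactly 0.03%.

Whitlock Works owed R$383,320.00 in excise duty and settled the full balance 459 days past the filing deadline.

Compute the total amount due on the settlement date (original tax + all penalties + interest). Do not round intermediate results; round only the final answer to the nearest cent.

R$470,566.51

Penalty periods: ⌈459/30⌉ = 16; penalty = 16 × 0.5% × R$383,320.00 = R$30,665.60
Interest: R$383,320.00 × ((1 + 0.0003)^459 − 1) = R$383,320.00 × 0.14760751… = R$56,580.9107…
Total = R$383,320.00 + R$30,665.6000 + R$56,580.9107… = R$470,566.51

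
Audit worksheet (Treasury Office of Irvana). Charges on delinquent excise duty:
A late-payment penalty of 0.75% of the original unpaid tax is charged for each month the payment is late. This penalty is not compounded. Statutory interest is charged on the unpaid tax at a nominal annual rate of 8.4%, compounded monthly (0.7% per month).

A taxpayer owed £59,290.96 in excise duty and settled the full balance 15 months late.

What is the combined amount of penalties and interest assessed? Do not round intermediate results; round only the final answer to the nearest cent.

Late-payment penalty: 15 × 0.75% × £59,290.96 = £6,670.23…
Interest: £59,290.96 × ((1 + 0.007)^15 − 1) = £59,290.96 × 0.1103044… = £6,540.0534…
Penalties + interest = £6,670.2330 + £6,540.0534… = £13,210.29

£13,210.29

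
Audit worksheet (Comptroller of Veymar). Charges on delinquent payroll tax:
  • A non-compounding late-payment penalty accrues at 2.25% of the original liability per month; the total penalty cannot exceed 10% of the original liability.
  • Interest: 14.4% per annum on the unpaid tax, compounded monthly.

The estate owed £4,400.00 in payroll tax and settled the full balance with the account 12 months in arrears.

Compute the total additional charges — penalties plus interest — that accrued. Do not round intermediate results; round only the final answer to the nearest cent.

Penalty (uncapped): 12 × 2.25% × £4,400.00 = £1,188.00; cap = 10% × £4,400.00 = £440.00 → penalty = £440.00
Interest (14.4%/yr ÷ 12 = 1.2%/month): £4,400.00 × ((1 + 0.012)^12 − 1) = £677.1363…
Penalties + interest = £440.0000 + £677.1363… = £1,117.14

£1,117.14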